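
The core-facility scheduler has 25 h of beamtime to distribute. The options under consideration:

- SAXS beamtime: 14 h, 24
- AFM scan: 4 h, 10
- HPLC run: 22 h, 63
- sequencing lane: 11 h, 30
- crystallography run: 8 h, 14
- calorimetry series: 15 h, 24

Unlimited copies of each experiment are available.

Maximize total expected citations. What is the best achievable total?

63

HPLC run uses 22 of the 25 h and totals 63.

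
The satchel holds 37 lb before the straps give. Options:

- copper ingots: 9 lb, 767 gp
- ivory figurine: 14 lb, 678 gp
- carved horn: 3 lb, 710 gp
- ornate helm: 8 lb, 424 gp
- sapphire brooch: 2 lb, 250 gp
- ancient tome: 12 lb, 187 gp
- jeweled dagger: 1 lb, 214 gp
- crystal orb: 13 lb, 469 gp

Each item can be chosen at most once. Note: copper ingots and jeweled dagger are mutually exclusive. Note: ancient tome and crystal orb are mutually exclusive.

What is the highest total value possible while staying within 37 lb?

2829

By value per lb: carved horn 236.67, jeweled dagger 214.00, sapphire brooch 125.00 lead.
Copper ingots + ivory figurine + carved horn + ornate helm + sapphire brooch uses 36 of the 37 lb and totals 2829.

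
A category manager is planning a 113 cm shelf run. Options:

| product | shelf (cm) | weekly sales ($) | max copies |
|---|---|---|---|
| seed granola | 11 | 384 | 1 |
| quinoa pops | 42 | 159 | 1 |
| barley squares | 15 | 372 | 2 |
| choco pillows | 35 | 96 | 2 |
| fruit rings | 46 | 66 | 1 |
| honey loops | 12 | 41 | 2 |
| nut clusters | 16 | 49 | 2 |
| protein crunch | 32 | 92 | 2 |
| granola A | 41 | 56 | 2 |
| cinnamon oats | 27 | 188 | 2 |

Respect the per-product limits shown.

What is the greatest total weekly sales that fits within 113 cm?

1553

Greedy by ratio would take seed granola + 2×barley squares + honey loops + 2×cinnamon oats: 107 cm used, total 1545.
The 12 cm tied up in honey loops is better spent on nut clusters — total rises to 1553 (111 cm).
No other feasible combination exceeds 1553.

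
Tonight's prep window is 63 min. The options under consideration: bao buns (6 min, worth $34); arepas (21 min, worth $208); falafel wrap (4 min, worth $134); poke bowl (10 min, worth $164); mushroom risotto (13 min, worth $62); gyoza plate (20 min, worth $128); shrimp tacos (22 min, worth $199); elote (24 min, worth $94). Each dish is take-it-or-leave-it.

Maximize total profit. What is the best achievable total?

Ranking by ratio (profit/min): falafel wrap 33.50, poke bowl 16.40, arepas 9.90.
Best packing: bao buns + arepas + falafel wrap + poke bowl + shrimp tacos — 63 min, 739 total.
Runner-up arepas + falafel wrap + poke bowl + shrimp tacos tops out at 705.

739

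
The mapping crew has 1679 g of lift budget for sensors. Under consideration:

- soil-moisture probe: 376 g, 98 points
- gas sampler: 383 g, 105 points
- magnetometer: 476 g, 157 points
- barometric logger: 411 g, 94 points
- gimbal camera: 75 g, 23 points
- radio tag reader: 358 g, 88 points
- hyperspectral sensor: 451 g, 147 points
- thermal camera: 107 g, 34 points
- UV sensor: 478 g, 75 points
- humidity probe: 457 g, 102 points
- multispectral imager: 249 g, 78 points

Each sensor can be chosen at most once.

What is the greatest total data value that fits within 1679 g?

Greedy by ratio would take magnetometer + gimbal camera + hyperspectral sensor + thermal camera + multispectral imager: 1358 g used, total 439.
The 75 g tied up in gimbal camera is better spent on gas sampler — total rises to 521 (1666 g).

521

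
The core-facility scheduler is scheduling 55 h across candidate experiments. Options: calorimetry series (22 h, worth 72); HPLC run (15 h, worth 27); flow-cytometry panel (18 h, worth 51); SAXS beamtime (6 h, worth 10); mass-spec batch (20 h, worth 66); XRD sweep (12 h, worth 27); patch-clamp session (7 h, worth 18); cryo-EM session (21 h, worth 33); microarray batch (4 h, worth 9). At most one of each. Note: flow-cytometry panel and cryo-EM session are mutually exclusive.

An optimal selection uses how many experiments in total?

4

Best achievable expected citations is 166.
One optimal bundle: calorimetry series + SAXS beamtime + mass-spec batch + patch-clamp session (55 h).
Any selection reaching 166 contains exactly 4 experiments.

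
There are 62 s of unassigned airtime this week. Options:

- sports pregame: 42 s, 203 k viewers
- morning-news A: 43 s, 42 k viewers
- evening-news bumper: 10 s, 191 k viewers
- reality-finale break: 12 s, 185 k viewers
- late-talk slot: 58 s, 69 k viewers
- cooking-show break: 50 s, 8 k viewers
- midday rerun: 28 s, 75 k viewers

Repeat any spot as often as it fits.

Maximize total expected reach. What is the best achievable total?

Ranking by ratio (expected reach/s): evening-news bumper 19.10, reality-finale break 15.42, sports pregame 4.83.
Taking 6×evening-news bumper: 60 s used, 1146 in expected reach.
The spare 2 s is too small for any remaining spot, and no exchange beats 1146.

1146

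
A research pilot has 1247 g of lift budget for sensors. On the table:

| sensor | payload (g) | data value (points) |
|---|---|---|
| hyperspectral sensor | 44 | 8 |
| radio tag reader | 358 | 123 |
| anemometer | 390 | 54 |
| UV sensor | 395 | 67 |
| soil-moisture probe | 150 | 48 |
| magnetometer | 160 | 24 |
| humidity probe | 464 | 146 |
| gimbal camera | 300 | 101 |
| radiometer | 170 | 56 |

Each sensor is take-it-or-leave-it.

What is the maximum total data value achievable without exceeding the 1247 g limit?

Density check — radio tag reader 0.34, gimbal camera 0.34, radiometer 0.33 are the best per g.
Taking the top-ratio sensors first gives hyperspectral sensor + radio tag reader + soil-moisture probe + magnetometer + gimbal camera + radiometer for 360 (1182 g).
The 460 g tied up in magnetometer and gimbal camera is better spent on humidity probe — total rises to 381 (1186 g).

381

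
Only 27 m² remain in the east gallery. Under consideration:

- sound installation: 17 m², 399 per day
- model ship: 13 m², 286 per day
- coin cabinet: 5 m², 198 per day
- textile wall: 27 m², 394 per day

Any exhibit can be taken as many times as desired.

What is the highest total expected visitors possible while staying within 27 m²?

5×coin cabinet uses 25 of the 27 m² and totals 990.

990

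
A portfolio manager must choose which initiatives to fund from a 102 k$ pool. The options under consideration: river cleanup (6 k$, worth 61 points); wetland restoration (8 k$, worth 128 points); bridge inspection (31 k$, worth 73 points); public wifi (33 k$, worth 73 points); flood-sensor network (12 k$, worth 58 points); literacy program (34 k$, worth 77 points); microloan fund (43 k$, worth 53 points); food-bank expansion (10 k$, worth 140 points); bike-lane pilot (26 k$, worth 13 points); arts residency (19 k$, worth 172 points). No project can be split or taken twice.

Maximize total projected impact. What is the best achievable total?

A density-first pass picks river cleanup + wetland restoration + bridge inspection + flood-sensor network + food-bank expansion + arts residency — 632 at 86 k$.
The 31 k$ tied up in bridge inspection is better spent on literacy program — total rises to 636 (89 k$).
Next best is river cleanup + wetland restoration + bridge inspection + flood-sensor network + food-bank expansion + arts residency at 632 (86 k$) — short by 4.

636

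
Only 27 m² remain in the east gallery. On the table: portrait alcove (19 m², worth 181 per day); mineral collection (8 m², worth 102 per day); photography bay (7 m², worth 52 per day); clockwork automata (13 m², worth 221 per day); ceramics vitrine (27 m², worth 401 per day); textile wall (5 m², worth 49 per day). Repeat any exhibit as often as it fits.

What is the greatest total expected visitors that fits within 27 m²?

442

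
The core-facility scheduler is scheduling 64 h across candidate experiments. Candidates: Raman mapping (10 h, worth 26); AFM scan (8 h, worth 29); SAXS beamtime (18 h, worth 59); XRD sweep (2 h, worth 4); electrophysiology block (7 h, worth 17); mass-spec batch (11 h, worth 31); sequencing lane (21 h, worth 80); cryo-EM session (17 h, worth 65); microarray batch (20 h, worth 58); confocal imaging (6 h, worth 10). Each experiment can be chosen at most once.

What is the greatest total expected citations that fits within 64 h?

233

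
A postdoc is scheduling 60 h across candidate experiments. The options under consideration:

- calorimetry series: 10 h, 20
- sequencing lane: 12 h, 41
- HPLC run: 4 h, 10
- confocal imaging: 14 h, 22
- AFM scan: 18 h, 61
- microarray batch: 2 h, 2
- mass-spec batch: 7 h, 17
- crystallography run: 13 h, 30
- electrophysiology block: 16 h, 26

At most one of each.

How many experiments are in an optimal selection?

5

Optimal total is 169.
For example calorimetry series + sequencing lane + AFM scan + mass-spec batch + crystallography run achieves it, using 60 h.
Any selection reaching 169 contains exactly 5 experiments.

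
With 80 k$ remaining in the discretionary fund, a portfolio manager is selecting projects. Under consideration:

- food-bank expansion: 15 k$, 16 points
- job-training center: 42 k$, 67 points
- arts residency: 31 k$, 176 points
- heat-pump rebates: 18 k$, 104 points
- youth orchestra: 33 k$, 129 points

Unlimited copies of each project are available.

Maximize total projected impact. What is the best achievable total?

Density check — heat-pump rebates 5.78, arts residency 5.68, youth orchestra 3.91 are the best per k$.
A density-first pass picks 4×heat-pump rebates — 416 at 72 k$.
The 54 k$ tied up in 3×heat-pump rebates is better spent on 2×arts residency — total rises to 456 (80 k$).

456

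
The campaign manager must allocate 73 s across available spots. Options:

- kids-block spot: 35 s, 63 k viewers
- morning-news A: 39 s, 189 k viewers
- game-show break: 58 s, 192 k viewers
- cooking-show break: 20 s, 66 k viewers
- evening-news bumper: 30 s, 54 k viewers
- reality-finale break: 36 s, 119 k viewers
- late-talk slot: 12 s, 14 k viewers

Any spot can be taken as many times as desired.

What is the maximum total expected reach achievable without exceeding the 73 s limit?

269

By expected reach per s: morning-news A 4.85, game-show break 3.31, reality-finale break 3.31 lead.
Morning-news A + cooking-show break + late-talk slot uses 71 of the 73 s and totals 269.
That's the maximum — no swap from here does better than 269.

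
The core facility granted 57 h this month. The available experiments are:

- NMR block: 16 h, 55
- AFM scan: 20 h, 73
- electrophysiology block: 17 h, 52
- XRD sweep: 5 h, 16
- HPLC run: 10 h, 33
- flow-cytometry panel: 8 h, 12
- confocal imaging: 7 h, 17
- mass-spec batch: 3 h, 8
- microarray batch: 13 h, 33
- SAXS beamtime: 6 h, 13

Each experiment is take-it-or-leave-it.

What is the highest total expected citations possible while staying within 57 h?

Taking the top-ratio experiments first gives NMR block + AFM scan + XRD sweep + HPLC run + mass-spec batch for 185 (54 h).
The 3 h tied up in mass-spec batch is better spent on SAXS beamtime — total rises to 190 (57 h).
Next best is NMR block + AFM scan + electrophysiology block + mass-spec batch at 188 (56 h) — short by 2.

190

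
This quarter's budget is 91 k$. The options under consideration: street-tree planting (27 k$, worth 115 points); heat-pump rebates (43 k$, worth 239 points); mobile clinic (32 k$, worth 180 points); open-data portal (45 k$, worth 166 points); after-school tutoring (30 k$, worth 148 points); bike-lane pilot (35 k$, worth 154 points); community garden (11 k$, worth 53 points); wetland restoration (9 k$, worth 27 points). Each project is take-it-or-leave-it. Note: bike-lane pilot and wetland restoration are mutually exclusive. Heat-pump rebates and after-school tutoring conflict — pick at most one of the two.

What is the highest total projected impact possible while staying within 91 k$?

The ratio ordering already packs tightly: heat-pump rebates + mobile clinic + community garden, 86 k$, 472.
That's the maximum — no feasible swap from here does better than 472.

472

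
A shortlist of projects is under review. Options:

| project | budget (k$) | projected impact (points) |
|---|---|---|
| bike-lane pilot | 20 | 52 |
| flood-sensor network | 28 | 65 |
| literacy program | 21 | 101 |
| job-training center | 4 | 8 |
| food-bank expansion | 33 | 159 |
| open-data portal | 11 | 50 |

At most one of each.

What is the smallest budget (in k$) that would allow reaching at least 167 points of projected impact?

37

Need the lightest bundle worth ≥ 167.
job-training center + food-bank expansion: 167 projected impact at 37 k$.
Any bundle with less than 37 k$ falls short of 167.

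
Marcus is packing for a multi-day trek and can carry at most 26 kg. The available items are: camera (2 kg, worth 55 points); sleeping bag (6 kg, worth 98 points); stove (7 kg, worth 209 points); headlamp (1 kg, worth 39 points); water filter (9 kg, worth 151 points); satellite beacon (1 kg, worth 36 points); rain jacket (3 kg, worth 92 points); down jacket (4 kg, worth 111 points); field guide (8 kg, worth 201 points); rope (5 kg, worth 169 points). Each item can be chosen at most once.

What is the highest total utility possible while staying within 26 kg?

765

Ranking by ratio (utility/kg): headlamp 39.00, satellite beacon 36.00, rope 33.80, rain jacket 30.67.
Greedy by ratio would take camera + stove + headlamp + satellite beacon + rain jacket + down jacket + rope: 23 kg used, total 711.
Replace satellite beacon and down jacket with field guide: the trade gains 54 net, giving 765 at 26 kg.
That's the maximum — no swap from here does better than 765.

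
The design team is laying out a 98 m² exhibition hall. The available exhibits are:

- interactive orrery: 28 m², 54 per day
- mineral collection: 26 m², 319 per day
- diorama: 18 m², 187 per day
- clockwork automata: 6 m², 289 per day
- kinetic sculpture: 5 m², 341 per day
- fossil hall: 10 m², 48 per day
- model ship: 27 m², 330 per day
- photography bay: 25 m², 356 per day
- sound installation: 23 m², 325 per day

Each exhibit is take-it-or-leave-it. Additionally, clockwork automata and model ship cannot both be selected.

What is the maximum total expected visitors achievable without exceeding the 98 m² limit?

Mineral collection + clockwork automata + kinetic sculpture + fossil hall + photography bay + sound installation uses 95 of the 98 m² and totals 1678.
Next best is mineral collection + clockwork automata + kinetic sculpture + photography bay + sound installation at 1630 (85 m²) — short by 48.

1678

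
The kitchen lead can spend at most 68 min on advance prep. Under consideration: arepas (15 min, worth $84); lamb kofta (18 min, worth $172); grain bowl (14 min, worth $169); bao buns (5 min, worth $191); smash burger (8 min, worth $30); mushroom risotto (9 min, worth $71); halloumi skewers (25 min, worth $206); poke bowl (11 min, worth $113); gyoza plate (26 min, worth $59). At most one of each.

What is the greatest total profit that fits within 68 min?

753

Greedy by ratio would take lamb kofta + grain bowl + bao buns + smash burger + mushroom risotto + poke bowl: 65 min used, total 746.
Replace grain bowl and smash burger with halloumi skewers: the trade gains 7 net, giving 753 at 68 min.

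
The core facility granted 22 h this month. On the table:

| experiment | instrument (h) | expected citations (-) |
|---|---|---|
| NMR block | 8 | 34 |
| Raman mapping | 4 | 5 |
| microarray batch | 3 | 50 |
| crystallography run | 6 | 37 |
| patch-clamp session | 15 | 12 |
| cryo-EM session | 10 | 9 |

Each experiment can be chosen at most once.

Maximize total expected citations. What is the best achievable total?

126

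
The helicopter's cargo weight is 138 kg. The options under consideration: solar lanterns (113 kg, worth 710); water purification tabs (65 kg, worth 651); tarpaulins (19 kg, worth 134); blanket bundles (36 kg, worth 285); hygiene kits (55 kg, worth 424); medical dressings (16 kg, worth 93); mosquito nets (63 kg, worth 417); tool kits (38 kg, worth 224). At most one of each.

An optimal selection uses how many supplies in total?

The maximum people served within 138 kg is 1168.
water purification tabs + hygiene kits + medical dressings hits 1168 at 136 kg.
Every optimal selection uses 3 supplies.

3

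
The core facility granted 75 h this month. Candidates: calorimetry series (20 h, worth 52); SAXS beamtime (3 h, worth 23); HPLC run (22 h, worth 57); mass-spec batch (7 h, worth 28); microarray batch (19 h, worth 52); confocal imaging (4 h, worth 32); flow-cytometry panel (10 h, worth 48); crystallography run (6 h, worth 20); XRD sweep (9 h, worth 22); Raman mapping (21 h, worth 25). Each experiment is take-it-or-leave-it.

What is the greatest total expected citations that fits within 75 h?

Taking the top-ratio experiments first gives calorimetry series + SAXS beamtime + mass-spec batch + microarray batch + confocal imaging + flow-cytometry panel + crystallography run for 255 (69 h).
Dropping microarray batch and crystallography run frees 25 h; slotting in HPLC run + XRD sweep (31 h) lifts the total to 262 at 75 h.
SAXS beamtime + HPLC run + mass-spec batch + microarray batch + confocal imaging + flow-cytometry panel + XRD sweep (74 h) also reaches 262 — a tie, but nothing goes higher.

262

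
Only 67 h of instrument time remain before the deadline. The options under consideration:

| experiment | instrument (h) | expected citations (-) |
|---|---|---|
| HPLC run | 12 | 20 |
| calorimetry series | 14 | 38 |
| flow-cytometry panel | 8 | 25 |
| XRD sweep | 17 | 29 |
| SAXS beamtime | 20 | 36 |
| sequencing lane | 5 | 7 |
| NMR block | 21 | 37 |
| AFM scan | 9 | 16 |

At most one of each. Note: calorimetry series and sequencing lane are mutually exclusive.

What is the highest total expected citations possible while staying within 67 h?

Greedy by ratio would take HPLC run + calorimetry series + flow-cytometry panel + SAXS beamtime + AFM scan: 63 h used, total 135.
Dropping HPLC run and AFM scan frees 21 h; slotting in NMR block (21 h) lifts the total to 136 at 63 h.
Nothing else feasible within 67 h beats 136.

136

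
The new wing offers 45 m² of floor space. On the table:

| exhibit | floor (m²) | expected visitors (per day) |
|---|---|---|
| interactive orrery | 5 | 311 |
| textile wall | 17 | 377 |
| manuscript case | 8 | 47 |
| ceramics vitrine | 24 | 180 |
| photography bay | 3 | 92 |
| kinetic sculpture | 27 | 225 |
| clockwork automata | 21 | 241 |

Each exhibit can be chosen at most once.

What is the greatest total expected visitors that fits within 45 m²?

By expected visitors per m²: interactive orrery 62.20, photography bay 30.67, textile wall 22.18 lead.
Filling by ratio: interactive orrery + textile wall + manuscript case + photography bay for 827, with 12 m² left unused.
The 11 m² tied up in manuscript case and photography bay is better spent on clockwork automata — total rises to 929 (43 m²).

929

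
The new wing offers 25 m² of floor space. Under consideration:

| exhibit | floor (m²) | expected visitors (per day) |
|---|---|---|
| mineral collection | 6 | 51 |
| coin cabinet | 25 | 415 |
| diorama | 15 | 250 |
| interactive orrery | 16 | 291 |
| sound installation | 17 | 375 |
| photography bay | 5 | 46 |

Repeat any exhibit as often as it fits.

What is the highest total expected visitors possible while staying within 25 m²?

426

Filling by ratio: sound installation + photography bay for 421, with 3 m² left unused.
The 5 m² tied up in photography bay is better spent on mineral collection — total rises to 426 (23 m²).
No other feasible combination exceeds 426.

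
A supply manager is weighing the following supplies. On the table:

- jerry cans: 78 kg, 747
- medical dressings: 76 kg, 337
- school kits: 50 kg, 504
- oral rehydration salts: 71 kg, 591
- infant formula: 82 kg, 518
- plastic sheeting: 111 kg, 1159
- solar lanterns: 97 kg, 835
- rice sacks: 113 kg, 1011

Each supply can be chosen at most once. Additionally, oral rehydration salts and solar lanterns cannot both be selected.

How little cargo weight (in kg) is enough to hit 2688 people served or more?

286

Minimise kg subject to total people served ≥ 2688.
Taking jerry cans + plastic sheeting + solar lanterns gives 2741 (≥ 2688) for 286 kg.
Below 286 kg the best achievable stays under 2688.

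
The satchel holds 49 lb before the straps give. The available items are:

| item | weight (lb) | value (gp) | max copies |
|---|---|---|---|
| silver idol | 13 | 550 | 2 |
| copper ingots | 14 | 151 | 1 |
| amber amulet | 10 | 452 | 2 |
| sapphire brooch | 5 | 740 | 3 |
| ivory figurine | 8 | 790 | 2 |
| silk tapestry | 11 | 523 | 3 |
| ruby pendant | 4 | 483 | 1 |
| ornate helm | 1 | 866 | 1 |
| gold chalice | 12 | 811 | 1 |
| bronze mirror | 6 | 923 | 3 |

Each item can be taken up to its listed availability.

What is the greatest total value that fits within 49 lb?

7178

Ranking by ratio (value/lb): ornate helm 866.00, bronze mirror 153.83, sapphire brooch 148.00, ruby pendant 120.75.
The ratio heuristic lands on 3×sapphire brooch + ivory figurine + ruby pendant + ornate helm + 3×bronze mirror (7128) but leaves 3 lb idle.
The 5 lb tied up in sapphire brooch is better spent on ivory figurine — total rises to 7178 (49 lb).
That's the maximum — no swap from here does better than 7178.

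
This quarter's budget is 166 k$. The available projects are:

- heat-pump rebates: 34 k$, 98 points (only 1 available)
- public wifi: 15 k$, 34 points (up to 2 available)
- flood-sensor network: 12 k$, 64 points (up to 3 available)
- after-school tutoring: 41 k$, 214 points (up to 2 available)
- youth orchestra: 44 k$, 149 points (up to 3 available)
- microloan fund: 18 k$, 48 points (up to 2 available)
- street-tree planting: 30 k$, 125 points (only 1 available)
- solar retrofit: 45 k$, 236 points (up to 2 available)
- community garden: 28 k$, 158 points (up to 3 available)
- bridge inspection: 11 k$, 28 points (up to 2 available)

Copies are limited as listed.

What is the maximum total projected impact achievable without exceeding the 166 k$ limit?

902

Ranking by ratio (projected impact/k$): community garden 5.64, flood-sensor network 5.33, solar retrofit 5.24, after-school tutoring 5.22.
Best packing: 3×flood-sensor network + solar retrofit + 3×community garden — 165 k$, 902 total.
That's the maximum — no swap from here does better than 902.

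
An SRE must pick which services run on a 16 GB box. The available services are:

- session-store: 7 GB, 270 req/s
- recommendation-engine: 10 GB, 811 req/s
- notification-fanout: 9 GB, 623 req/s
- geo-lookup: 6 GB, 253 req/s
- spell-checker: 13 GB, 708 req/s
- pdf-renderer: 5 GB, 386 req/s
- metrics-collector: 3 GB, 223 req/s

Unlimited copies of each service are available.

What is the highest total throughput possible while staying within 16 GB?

Taking the top-ratio services first gives recommendation-engine + pdf-renderer for 1197 (15 GB).
Replace pdf-renderer with 2×metrics-collector: the trade gains 60 net, giving 1257 at 16 GB.
Every other selection either busts 16 GB or fails to beat 1257.

1257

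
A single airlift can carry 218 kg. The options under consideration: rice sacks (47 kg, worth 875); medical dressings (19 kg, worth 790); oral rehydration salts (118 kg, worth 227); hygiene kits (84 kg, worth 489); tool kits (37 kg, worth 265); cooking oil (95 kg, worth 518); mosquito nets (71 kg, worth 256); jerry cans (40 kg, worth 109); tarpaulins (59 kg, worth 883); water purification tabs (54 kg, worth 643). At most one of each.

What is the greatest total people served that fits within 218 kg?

3456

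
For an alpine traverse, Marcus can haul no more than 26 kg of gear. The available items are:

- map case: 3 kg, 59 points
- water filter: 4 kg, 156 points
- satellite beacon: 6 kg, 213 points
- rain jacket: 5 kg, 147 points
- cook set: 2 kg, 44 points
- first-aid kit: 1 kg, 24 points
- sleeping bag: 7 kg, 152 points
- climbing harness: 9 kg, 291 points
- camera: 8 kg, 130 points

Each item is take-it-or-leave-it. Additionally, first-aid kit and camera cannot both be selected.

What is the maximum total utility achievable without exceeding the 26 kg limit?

Greedy by ratio would take water filter + satellite beacon + rain jacket + first-aid kit + climbing harness: 25 kg used, total 831.
Replace first-aid kit with cook set: the trade gains 20 net, giving 851 at 26 kg.
Next best is water filter + satellite beacon + rain jacket + first-aid kit + climbing harness at 831 (25 kg) — short by 20.

851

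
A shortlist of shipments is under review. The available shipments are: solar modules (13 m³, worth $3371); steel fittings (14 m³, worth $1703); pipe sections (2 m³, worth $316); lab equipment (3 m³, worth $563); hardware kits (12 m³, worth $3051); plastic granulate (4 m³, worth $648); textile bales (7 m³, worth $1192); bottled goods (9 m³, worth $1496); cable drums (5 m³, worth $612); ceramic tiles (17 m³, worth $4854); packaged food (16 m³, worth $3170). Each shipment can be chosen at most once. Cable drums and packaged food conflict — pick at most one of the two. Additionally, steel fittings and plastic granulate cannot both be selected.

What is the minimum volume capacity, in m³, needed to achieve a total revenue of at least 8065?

30

Minimise m³ subject to total revenue ≥ 8065.
solar modules + ceramic tiles reaches 8225 using 30 m³.
No combination under 30 m³ hits 8065.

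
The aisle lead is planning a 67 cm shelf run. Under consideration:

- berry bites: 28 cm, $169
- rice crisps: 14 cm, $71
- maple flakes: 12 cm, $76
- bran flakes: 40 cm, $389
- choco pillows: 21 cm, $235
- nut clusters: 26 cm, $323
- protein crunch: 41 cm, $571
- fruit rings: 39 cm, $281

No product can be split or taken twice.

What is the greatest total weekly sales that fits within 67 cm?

Best packing: nut clusters + protein crunch — 67 cm, 894 total.
An exhaustive check of the 256 subsets confirms 894.

894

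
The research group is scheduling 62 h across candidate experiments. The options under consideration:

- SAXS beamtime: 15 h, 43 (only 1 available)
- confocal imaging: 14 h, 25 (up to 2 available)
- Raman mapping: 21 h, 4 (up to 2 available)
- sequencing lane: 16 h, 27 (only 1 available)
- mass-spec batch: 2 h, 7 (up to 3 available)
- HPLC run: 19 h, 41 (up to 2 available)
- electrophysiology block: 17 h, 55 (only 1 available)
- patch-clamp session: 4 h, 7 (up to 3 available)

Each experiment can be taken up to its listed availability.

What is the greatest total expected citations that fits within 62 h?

167

The ratio ordering already packs tightly: SAXS beamtime + 3×mass-spec batch + HPLC run + electrophysiology block + patch-clamp session, 61 h, 167.
Every other selection either busts 62 h or exceeds an availability limit or fails to beat 167.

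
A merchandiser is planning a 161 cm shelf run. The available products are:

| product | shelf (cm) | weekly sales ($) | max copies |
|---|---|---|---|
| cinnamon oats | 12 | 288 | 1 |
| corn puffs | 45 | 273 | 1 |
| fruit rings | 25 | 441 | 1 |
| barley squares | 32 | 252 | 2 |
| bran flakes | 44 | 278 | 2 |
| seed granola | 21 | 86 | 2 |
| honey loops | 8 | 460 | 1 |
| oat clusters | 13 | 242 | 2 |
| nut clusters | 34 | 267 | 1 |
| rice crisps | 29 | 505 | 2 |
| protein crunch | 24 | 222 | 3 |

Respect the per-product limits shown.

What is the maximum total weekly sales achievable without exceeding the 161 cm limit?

A density-first pass picks cinnamon oats + fruit rings + honey loops + 2×oat clusters + 2×rice crisps + protein crunch — 2905 at 153 cm.
Replace protein crunch with barley squares: the trade gains 30 net, giving 2935 at 161 cm.
Nothing else within 161 cm beats 2935.

2935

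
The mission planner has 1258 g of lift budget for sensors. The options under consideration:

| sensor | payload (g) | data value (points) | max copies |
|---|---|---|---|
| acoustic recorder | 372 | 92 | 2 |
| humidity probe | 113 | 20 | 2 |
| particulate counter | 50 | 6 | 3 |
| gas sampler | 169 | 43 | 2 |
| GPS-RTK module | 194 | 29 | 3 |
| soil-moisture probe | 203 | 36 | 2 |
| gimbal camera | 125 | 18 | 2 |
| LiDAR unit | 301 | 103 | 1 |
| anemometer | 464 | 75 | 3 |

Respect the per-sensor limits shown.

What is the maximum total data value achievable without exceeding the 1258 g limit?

Density check — LiDAR unit 0.34, gas sampler 0.25, acoustic recorder 0.25 are the best per g.
Greedy by ratio would take acoustic recorder + 2×gas sampler + soil-moisture probe + LiDAR unit: 1214 g used, total 317.
The 372 g tied up in gas sampler and soil-moisture probe is better spent on acoustic recorder — total rises to 330 (1214 g).
Nothing else within 1258 g beats 330.

330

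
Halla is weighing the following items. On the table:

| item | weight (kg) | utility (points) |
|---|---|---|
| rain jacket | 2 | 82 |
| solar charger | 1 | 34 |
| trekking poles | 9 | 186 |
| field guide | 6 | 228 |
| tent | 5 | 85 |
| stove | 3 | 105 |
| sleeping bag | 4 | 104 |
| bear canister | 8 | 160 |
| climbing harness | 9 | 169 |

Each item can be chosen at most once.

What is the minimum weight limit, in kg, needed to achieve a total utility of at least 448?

Need the lightest bundle worth ≥ 448.
rain jacket + solar charger + field guide + stove reaches 449 using 12 kg.
No combination under 12 kg hits 448.

12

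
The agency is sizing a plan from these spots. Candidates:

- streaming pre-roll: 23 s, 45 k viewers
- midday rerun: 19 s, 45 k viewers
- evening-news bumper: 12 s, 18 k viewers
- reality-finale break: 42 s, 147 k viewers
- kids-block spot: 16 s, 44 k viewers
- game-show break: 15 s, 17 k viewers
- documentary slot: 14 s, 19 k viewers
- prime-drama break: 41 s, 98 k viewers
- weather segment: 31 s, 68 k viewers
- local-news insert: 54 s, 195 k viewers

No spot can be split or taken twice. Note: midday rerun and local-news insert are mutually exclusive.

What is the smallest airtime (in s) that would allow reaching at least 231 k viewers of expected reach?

70

Minimise s subject to total expected reach ≥ 231.
kids-block spot + local-news insert reaches 239 using 70 s.
No combination under 70 s hits 231.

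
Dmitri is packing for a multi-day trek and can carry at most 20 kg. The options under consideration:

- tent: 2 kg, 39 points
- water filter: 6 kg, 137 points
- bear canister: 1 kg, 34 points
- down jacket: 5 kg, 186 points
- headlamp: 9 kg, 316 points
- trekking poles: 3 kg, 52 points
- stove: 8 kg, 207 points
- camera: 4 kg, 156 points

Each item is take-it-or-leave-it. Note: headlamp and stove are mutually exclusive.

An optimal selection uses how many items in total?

The maximum utility within 20 kg is 697.
tent + down jacket + headlamp + camera hits 697 at 20 kg.
All optima have 4 items.

4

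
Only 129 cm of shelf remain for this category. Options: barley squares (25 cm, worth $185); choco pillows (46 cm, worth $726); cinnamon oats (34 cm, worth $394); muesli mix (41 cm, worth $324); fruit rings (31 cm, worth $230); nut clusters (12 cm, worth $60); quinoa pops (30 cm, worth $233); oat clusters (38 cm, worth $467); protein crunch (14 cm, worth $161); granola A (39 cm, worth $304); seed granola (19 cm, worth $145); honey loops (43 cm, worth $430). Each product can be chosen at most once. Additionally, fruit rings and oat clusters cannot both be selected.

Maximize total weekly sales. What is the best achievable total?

1623

Ranking by ratio (weekly sales/cm): choco pillows 15.78, oat clusters 12.29, cinnamon oats 11.59, protein crunch 11.50.
Filling by ratio: choco pillows + cinnamon oats + oat clusters for 1587, with 11 cm left unused.
The 34 cm tied up in cinnamon oats is better spent on honey loops — total rises to 1623 (127 cm).
Runner-up choco pillows + cinnamon oats + oat clusters tops out at 1587.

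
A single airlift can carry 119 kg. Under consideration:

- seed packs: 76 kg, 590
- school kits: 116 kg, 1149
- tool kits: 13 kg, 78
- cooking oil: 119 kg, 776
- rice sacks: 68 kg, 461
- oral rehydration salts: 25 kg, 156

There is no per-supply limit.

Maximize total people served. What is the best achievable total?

Ranking by ratio (people served/kg): school kits 9.91, seed packs 7.76, rice sacks 6.78, cooking oil 6.52.
Best packing: school kits — 116 kg, 1149 total.
That's the maximum — no swap from here does better than 1149.

1149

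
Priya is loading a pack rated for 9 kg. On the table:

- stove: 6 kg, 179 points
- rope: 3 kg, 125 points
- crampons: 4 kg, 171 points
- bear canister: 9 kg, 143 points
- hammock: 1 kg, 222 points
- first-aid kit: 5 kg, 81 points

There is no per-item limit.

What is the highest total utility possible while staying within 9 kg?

1998

By utility per kg: hammock 222.00, crampons 42.75, rope 41.67, stove 29.83 lead.
Taking 9×hammock: 9 kg used, 1998 in utility.
Every other selection either busts 9 kg or fails to beat 1998.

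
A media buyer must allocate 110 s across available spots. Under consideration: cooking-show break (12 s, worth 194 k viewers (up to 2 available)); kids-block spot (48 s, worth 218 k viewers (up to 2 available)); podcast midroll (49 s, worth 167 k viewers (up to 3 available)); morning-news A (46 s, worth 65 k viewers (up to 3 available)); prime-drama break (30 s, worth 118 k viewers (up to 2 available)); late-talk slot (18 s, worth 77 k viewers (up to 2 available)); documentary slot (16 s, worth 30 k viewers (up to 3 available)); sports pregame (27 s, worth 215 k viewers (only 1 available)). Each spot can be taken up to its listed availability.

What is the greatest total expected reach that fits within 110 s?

821

Density check — cooking-show break 16.17, sports pregame 7.96, kids-block spot 4.54 are the best per s.
The ratio ordering already packs tightly: 2×cooking-show break + kids-block spot + sports pregame, 99 s, 821.
Nothing else within 110 s beats 821.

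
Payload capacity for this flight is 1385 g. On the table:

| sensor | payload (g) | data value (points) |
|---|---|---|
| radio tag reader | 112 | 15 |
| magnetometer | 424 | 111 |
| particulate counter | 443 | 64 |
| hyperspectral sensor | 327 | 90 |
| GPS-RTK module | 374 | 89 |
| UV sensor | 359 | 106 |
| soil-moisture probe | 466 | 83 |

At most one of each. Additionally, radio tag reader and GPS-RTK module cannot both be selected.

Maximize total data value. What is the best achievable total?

322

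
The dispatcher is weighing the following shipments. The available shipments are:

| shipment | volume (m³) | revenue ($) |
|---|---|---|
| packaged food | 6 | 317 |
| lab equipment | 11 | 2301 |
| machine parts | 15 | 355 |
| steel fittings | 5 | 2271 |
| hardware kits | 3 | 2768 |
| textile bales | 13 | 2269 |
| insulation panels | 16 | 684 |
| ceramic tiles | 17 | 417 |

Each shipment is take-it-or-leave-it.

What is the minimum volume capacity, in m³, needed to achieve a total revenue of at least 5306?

14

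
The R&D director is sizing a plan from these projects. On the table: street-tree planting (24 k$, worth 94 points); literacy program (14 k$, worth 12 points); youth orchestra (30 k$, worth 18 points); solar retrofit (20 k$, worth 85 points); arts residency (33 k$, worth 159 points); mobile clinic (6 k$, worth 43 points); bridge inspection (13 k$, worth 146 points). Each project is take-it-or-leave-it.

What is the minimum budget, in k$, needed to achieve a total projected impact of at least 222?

Minimise k$ subject to total projected impact ≥ 222.
Taking solar retrofit + bridge inspection gives 231 (≥ 222) for 33 k$.
Any bundle with less than 33 k$ falls short of 222.

33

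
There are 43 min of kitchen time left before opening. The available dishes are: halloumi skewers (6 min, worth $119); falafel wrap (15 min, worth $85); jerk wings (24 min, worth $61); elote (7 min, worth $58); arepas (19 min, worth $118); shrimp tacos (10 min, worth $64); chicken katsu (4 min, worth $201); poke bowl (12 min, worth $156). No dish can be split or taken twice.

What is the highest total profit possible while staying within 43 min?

598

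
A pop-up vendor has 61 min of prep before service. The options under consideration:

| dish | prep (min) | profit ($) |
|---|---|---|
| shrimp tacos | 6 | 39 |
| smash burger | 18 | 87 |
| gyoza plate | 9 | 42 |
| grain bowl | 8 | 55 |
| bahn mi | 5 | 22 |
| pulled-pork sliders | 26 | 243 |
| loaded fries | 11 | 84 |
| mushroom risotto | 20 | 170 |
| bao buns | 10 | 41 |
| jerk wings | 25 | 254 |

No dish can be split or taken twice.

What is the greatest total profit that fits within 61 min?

552

Taking grain bowl + pulled-pork sliders + jerk wings: 59 min used, 552 in profit.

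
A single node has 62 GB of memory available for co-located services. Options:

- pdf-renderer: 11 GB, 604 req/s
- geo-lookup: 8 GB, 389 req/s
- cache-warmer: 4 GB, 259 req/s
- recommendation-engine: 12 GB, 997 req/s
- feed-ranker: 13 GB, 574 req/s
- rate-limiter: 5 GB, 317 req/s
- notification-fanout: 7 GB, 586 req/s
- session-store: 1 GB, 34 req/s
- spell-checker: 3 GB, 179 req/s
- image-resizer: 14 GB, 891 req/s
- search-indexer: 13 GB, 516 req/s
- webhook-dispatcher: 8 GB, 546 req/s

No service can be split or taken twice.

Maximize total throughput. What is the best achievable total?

Taking the top-ratio services first gives geo-lookup + cache-warmer + recommendation-engine + rate-limiter + notification-fanout + session-store + spell-checker + image-resizer + webhook-dispatcher for 4198 (62 GB).
Dropping geo-lookup and spell-checker frees 11 GB; slotting in pdf-renderer (11 GB) lifts the total to 4234 at 62 GB.
Runner-up pdf-renderer + cache-warmer + recommendation-engine + rate-limiter + notification-fanout + image-resizer + webhook-dispatcher tops out at 4200.

4234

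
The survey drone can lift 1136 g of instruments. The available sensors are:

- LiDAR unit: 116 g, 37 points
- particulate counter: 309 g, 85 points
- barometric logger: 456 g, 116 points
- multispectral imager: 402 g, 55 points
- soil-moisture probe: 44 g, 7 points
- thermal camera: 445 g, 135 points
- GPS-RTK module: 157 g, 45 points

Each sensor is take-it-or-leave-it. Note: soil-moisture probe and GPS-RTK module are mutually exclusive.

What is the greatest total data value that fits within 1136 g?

302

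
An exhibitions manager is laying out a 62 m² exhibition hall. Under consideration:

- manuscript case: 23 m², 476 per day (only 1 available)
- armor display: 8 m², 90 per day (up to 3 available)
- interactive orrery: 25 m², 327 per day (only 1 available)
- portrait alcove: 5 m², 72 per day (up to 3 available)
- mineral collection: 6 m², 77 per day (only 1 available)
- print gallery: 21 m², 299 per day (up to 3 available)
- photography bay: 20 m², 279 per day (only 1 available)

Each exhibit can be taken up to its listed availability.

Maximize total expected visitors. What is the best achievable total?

Taking the top-ratio exhibits first gives manuscript case + 3×portrait alcove + print gallery for 991 (59 m²).
The 5 m² tied up in portrait alcove is better spent on armor display — total rises to 1009 (62 m²).
No other feasible combination exceeds 1009.

1009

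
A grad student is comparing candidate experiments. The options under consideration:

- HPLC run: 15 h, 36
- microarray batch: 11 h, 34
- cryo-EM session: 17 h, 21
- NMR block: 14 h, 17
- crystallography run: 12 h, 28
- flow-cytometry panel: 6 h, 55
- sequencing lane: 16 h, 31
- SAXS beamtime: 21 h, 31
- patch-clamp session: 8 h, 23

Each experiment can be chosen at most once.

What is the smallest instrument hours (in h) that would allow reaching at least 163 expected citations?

52

Need the lightest bundle worth ≥ 163.
HPLC run + microarray batch + crystallography run + flow-cytometry panel + patch-clamp session: 176 expected citations at 52 h.
Any bundle with less than 52 h falls short of 163.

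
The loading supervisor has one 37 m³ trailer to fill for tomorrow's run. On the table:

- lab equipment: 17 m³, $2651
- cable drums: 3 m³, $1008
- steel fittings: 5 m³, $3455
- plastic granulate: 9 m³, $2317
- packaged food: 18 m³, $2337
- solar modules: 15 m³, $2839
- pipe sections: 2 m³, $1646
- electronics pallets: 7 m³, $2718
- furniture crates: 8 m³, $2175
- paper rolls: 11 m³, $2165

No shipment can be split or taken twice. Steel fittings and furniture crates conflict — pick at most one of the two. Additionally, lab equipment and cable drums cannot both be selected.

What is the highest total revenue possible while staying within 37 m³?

13309

By revenue per m³: pipe sections 823.00, steel fittings 691.00, electronics pallets 388.29 lead.
Best packing: cable drums + steel fittings + plastic granulate + pipe sections + electronics pallets + paper rolls — 37 m³, 13309 total.
No other feasible combination exceeds 13309.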